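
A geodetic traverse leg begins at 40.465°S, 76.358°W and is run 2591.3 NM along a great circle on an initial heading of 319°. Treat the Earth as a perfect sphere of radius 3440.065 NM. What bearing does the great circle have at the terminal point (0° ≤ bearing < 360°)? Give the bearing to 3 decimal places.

final bearing 329.950°

Angular distance δ = d/R = 2591.3 / 3440.065 = 0.753271 rad.
With φ₁ = -40.465° = -0.706247 rad and θ = 319° = 5.567600 rad:
Destination latitude: φ₂ = arcsin( sin φ₁ cos δ + cos φ₁ sin δ cos θ ) = arcsin(-0.080646) = -4.626°.
Then Δλ = atan2(-0.341420, 0.677118) = -0.467022 rad, from sin θ sin δ cos φ₁ over cos δ − sin φ₁ sin φ₂.
λ₂ = λ₁ + Δλ = -103.116°.
The forward bearing on arrival equals the back-azimuth from the destination plus 180°.
Back-azimuth from P₂ (-4.626°, -103.116°) to P₁ (-40.465°, -76.358°), with Δλ' = λ₁ − λ₂ = 26.758°: atan2( sin Δλ' cos φ₁ , cos φ₂ sin φ₁ − sin φ₂ cos φ₁ cos Δλ' ) = 149.950°.
Final bearing = (149.950° + 180°) mod 360° = 329.950°.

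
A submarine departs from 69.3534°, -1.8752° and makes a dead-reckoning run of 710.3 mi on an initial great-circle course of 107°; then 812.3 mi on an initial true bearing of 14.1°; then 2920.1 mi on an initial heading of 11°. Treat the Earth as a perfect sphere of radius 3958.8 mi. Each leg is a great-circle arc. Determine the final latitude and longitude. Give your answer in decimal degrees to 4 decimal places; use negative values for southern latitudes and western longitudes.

latitude 61.7603°, longitude -162.7693°

Apply the spherical direct solution leg by leg, carrying full precision between legs.
Leg 1: from (69.3534°, -1.8752°), δ = 710.3/3958.8 = 0.179423 rad, θ = 107° → φ = 64.4691°, λ = 21.4516°.
Leg 2: from (64.4691°, 21.4516°), δ = 812.3/3958.8 = 0.205188 rad, θ = 14.1° → φ = 75.6027°, λ = 32.9669°.
Leg 3: from (75.6027°, 32.9669°), δ = 2920.1/3958.8 = 0.737623 rad, θ = 11° → φ = 61.7603°, λ = -162.7693°.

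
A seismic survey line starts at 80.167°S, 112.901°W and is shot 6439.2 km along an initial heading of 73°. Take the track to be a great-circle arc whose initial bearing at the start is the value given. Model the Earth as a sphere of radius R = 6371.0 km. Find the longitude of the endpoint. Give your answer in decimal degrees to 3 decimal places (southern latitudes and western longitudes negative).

Central angle δ = d/R = 1.010705 rad.
With φ₁ = -80.167° = -1.399178 rad and θ = 73° = 1.274090 rad:
Applying the spherical law of cosines for sides, sin φ₂ = sin φ₁ cos δ + cos φ₁ sin δ cos θ = -0.481158, so φ₂ = -28.761°.
For the longitude increment, Δλ = atan2( sin θ sin δ cos φ₁, cos δ − sin φ₁ sin φ₂ ) = atan2(0.138361, 0.057174) = 67.548°.
λ₂ = λ₁ + Δλ = -45.353°.

longitude -45.353°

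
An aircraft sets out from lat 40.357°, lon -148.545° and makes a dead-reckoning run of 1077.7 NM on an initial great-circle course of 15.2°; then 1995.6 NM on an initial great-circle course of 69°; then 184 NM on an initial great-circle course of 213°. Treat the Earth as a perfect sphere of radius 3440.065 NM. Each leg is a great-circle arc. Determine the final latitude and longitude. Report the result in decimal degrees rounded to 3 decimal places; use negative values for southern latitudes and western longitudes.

Apply the spherical direct solution leg by leg, carrying full precision between legs.
Leg 1: from (40.357°, -148.545°), δ = 1077.7/3440.065 = 0.313279 rad, θ = 15.2° → φ = 57.422°, λ = -139.914°.
Leg 2: from (57.422°, -139.914°), δ = 1995.6/3440.065 = 0.580105 rad, θ = 69° → φ = 54.151°, λ = -79.017°.
Leg 3: from (54.151°, -79.017°), δ = 184/3440.065 = 0.053487 rad, θ = 213° → φ = 51.550°, λ = -81.701°.

latitude 51.550°, longitude -81.701°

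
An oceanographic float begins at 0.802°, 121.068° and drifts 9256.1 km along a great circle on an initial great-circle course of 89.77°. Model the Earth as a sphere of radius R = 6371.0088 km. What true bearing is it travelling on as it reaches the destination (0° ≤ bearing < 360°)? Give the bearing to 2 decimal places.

The arc subtends δ = 9256.1/6371.0088 = 1.452847 rad at the centre.
Start latitude φ₁ = 0.013998 rad; initial bearing θ = 1.566782 rad.
sin φ₂ = sin φ₁ cos δ + cos φ₁ sin δ cos θ = (0.013997)(0.117676) + (0.999902)(0.993052)(0.004014) = 0.005633
φ₂ = asin(0.005633) = 0.005633 rad = 0.323°.
Then Δλ = atan2(0.992947, 0.117597) = 1.452913 rad, from sin θ sin δ cos φ₁ over cos δ − sin φ₁ sin φ₂.
λ₂ = 121.068° + 83.246° = 204.314°, normalized to (−180°, 180°] → -155.686°.
The forward bearing on arrival equals the back-azimuth from the destination plus 180°.
Back-azimuth from P₂ (0.32°, -155.69°) to P₁ (0.80°, 121.07°), with Δλ' = λ₁ − λ₂ = 276.75°: atan2( sin Δλ' cos φ₁ , cos φ₂ sin φ₁ − sin φ₂ cos φ₁ cos Δλ' ) = 270.77°.
Final bearing = (270.77° + 180°) mod 360° = 90.77°.

final bearing 90.77°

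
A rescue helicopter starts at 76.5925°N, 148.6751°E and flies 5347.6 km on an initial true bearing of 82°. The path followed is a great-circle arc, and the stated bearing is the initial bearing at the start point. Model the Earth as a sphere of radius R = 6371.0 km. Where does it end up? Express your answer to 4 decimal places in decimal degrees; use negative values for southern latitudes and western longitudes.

Central angle δ = d/R = 0.839366 rad.
Converting: φ₁ = 1.336791 rad, θ = 1.431170 rad.
Destination latitude: φ₂ = arcsin( sin φ₁ cos δ + cos φ₁ sin δ cos θ ) = arcsin(0.673747) = 42.3569°.
Then Δλ = atan2(0.170887, 0.012550) = 1.497486 rad, from sin θ sin δ cos φ₁ over cos δ − sin φ₁ sin φ₂.
λ₂ = 148.6751° + 85.7996° = 234.4747°, normalized to (−180°, 180°] → -125.5253°.

latitude 42.3569°, longitude -125.5253°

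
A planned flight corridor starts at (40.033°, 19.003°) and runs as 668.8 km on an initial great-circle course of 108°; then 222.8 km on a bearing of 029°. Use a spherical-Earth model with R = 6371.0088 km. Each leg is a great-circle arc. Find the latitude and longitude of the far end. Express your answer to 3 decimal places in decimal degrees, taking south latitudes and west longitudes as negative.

latitude 39.690°, longitude 27.525°

Apply the spherical direct solution leg by leg, carrying full precision between legs.
Leg 1: from (40.033°, 19.003°), δ = 668.8/6371.0088 = 0.104976 rad, θ = 108° → φ = 37.944°, λ = 26.263°.
Leg 2: from (37.944°, 26.263°), δ = 222.8/6371.0088 = 0.034971 rad, θ = 29° → φ = 39.690°, λ = 27.525°.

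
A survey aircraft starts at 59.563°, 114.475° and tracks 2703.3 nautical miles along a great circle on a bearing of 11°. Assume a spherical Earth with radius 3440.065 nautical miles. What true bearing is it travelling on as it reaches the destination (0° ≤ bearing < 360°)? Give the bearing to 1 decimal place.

final bearing 159.5°

Angular distance δ = d/R = 2703.3 / 3440.065 = 0.785828 rad.
Start latitude φ₁ = 1.039570 rad; initial bearing θ = 0.191986 rad.
sin φ₂ = sin φ₁ cos δ + cos φ₁ sin δ cos θ = (0.862187)(0.706803) + (0.506591)(0.707411)(0.981627) = 0.961179
φ₂ = asin(0.961179) = 1.291245 rad = 73.983°.
Δλ = atan2( sin θ sin δ cos φ₁ , cos δ − sin φ₁ sin φ₂ ) = atan2(0.068380, -0.121913) = 2.630428 rad = 150.712°.
λ₂ = 114.475° + 150.712° = 265.187°, normalized to (−180°, 180°] → -94.813°.
The forward bearing on arrival equals the back-azimuth from the destination plus 180°.
Back-azimuth from P₂ (74.0°, -94.8°) to P₁ (59.6°, 114.5°), with Δλ' = λ₁ − λ₂ = 209.3°: atan2( sin Δλ' cos φ₁ , cos φ₂ sin φ₁ − sin φ₂ cos φ₁ cos Δλ' ) = 339.5°.
Final bearing = (339.5° + 180°) mod 360° = 159.5°.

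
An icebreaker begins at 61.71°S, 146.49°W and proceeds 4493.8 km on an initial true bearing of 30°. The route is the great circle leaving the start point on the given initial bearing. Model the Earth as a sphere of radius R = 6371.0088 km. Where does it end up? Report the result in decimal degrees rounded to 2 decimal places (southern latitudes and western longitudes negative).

latitude -23.85°, longitude -125.73°

δ = 4493.8/6371.0088 = 0.705351 rad (40.4137°).
With φ₁ = -61.71° = -1.077043 rad and θ = 30° = 0.523599 rad:
Applying the spherical law of cosines for sides, sin φ₂ = sin φ₁ cos δ + cos φ₁ sin δ cos θ = -0.404356, so φ₂ = -23.85°.
Δλ = atan2( sin θ sin δ cos φ₁ , cos δ − sin φ₁ sin φ₂ ) = atan2(0.153626, 0.405324) = 0.362291 rad = 20.76°.
λ₂ = -146.49° + 20.76° = -125.73°.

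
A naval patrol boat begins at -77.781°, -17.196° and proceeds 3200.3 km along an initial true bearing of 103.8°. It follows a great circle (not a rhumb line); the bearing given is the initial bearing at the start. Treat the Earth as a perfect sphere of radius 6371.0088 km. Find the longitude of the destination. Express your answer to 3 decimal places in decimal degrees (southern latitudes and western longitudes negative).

δ = 3200.3/6371.0088 = 0.502322 rad (28.7809°).
With φ₁ = -77.781° = -1.357535 rad and θ = 103.8° = 1.811652 rad:
Applying the spherical law of cosines for sides, sin φ₂ = sin φ₁ cos δ + cos φ₁ sin δ cos θ = -0.880918, so φ₂ = -61.753°.
Then Δλ = atan2(0.098960, 0.015505) = 1.415375 rad, from sin θ sin δ cos φ₁ over cos δ − sin φ₁ sin φ₂.
λ₂ = λ₁ + Δλ = 63.899°.

longitude 63.899°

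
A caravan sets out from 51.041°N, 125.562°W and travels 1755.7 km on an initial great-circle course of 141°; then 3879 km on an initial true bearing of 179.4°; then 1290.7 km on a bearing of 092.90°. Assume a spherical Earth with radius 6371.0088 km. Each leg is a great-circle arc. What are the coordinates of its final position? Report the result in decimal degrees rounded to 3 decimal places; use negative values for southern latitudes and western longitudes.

Apply the spherical direct solution leg by leg, carrying full precision between legs.
Leg 1: from (51.041°, -125.562°), δ = 1755.7/6371.0088 = 0.275576 rad, θ = 141° → φ = 37.973°, λ = -113.016°.
Leg 2: from (37.973°, -113.016°), δ = 3879/6371.0088 = 0.608852 rad, θ = 179.4° → φ = 3.090°, λ = -112.672°.
Leg 3: from (3.090°, -112.672°), δ = 1290.7/6371.0088 = 0.202590 rad, θ = 92.9° → φ = 2.444°, λ = -101.069°.

latitude 2.444°, longitude -101.069°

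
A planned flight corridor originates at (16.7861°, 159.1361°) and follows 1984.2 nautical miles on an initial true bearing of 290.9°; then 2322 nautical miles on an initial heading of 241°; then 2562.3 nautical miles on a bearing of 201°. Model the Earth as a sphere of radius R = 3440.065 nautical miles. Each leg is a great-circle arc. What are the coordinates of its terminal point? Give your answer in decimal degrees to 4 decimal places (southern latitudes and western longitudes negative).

Apply the spherical direct solution leg by leg, carrying full precision between legs.
Leg 1: from (16.7861°, 159.1361°), δ = 1984.2/3440.065 = 0.576791 rad, θ = 290.9° → φ = 25.3616°, λ = 124.8175°.
Leg 2: from (25.3616°, 124.8175°), δ = 2322/3440.065 = 0.674987 rad, θ = 241° → φ = 3.4771°, λ = 91.6187°.
Leg 3: from (3.4771°, 91.6187°), δ = 2562.3/3440.065 = 0.744841 rad, θ = 201° → φ = -35.9499°, λ = 74.1565°.

latitude -35.9499°, longitude 74.1565°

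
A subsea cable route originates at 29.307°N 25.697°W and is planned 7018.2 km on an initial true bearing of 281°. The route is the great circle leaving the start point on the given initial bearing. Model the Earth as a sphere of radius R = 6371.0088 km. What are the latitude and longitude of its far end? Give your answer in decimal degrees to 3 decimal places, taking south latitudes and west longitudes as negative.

Angular distance δ = d/R = 7018.2 / 6371.0088 = 1.101584 rad.
Converting: φ₁ = 0.511504 rad, θ = 4.904375 rad.
sin φ₂ = sin φ₁ cos δ + cos φ₁ sin δ cos θ = (0.489489)(0.452184) + (0.872009)(0.891925)(0.190809) = 0.369744
φ₂ = asin(0.369744) = 0.378733 rad = 21.700°.
Then Δλ = atan2(-0.763477, 0.271198) = -1.229483 rad, from sin θ sin δ cos φ₁ over cos δ − sin φ₁ sin φ₂.
Hence λ₂ = -25.697° + -70.444° = -96.141°.

latitude 21.700°, longitude -96.141°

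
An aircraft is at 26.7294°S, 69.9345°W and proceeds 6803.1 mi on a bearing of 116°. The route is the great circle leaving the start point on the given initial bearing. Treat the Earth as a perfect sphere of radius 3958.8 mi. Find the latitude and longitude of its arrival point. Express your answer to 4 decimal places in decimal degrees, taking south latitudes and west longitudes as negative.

δ = 6803.1/3958.8 = 1.718475 rad (98.4614°).
With φ₁ = -26.7294° = -0.466516 rad and θ = 116° = 2.024582 rad:
sin φ₂ = sin φ₁ cos δ + cos φ₁ sin δ cos θ = (-0.449777)(-0.147143) + (0.893141)(0.989115)(-0.438371) = -0.321084
φ₂ = asin(-0.321084) = -0.326874 rad = -18.7285°.
For the longitude increment, Δλ = atan2( sin θ sin δ cos φ₁, cos δ − sin φ₁ sin φ₂ ) = atan2(0.794012, -0.291559) = 110.1631°.
λ₂ = -69.9345° + 110.1631° = 40.2286°.

latitude -18.7285°, longitude 40.2286°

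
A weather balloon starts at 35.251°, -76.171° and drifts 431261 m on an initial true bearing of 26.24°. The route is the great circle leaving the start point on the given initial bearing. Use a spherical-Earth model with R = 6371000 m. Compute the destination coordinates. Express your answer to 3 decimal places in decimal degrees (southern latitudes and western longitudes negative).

latitude 38.710°, longitude -73.975°

δ = 431261/6371000 = 0.067691 rad (3.8784°).
Converting: φ₁ = 0.615246 rad, θ = 0.457974 rad.
Applying the spherical law of cosines for sides, sin φ₂ = sin φ₁ cos δ + cos φ₁ sin δ cos θ = 0.625382, so φ₂ = 38.710°.
Δλ = atan2( sin θ sin δ cos φ₁ , cos δ − sin φ₁ sin φ₂ ) = atan2(0.024422, 0.636765) = 0.038334 rad = 2.196°.
Hence λ₂ = -76.171° + 2.196° = -73.975°.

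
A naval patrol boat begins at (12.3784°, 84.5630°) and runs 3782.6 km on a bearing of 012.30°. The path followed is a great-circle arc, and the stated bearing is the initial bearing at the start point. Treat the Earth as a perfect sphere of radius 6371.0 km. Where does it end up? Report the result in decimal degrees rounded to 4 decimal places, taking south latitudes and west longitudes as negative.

The arc subtends δ = 3782.6/6371 = 0.593722 rad at the centre.
Start latitude φ₁ = 0.216044 rad; initial bearing θ = 0.214675 rad.
Destination latitude: φ₂ = arcsin( sin φ₁ cos δ + cos φ₁ sin δ cos θ ) = arcsin(0.711582) = 45.3638°.
Δλ = atan2( sin θ sin δ cos φ₁ , cos δ − sin φ₁ sin φ₂ ) = atan2(0.116409, 0.676325) = 0.170450 rad = 9.7661°.
Hence λ₂ = 84.5630° + 9.7661° = 94.3291°.

latitude 45.3638°, longitude 94.3291°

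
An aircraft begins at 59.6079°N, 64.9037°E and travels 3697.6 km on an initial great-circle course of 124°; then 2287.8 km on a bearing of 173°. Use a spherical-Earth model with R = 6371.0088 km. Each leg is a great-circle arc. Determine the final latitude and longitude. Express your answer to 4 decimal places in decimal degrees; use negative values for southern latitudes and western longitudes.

latitude 14.0393°, longitude 100.9053°

Apply the spherical direct solution leg by leg, carrying full precision between legs.
Leg 1: from (59.6079°, 64.9037°), δ = 3697.6/6371.0088 = 0.580379 rad, θ = 124° → φ = 34.4865°, λ = 98.3750°.
Leg 2: from (34.4865°, 98.3750°), δ = 2287.8/6371.0088 = 0.359095 rad, θ = 173° → φ = 14.0393°, λ = 100.9053°.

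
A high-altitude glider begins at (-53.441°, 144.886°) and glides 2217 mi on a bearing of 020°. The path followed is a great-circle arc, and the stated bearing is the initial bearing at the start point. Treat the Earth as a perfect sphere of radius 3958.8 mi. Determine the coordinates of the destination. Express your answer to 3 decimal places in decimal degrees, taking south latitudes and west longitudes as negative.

The arc subtends δ = 2217/3958.8 = 0.560018 rad at the centre.
With φ₁ = -53.441° = -0.932721 rad and θ = 20° = 0.349066 rad:
Applying the spherical law of cosines for sides, sin φ₂ = sin φ₁ cos δ + cos φ₁ sin δ cos θ = -0.383216, so φ₂ = -22.533°.
Δλ = atan2( sin θ sin δ cos φ₁ , cos δ − sin φ₁ sin φ₂ ) = atan2(0.108219, 0.539429) = 0.197989 rad = 11.344°.
λ₂ = 144.886° + 11.344° = 156.230°.

latitude -22.533°, longitude 156.230°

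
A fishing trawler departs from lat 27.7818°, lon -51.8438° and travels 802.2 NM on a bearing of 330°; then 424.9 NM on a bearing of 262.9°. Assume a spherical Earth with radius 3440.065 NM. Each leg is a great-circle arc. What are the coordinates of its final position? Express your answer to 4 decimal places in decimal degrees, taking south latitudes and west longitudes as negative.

Apply the spherical direct solution leg by leg, carrying full precision between legs.
Leg 1: from (27.7818°, -51.8438°), δ = 802.2/3440.065 = 0.233193 rad, θ = 330° → φ = 39.0905°, λ = -60.4050°.
Leg 2: from (39.0905°, -60.4050°), δ = 424.9/3440.065 = 0.123515 rad, θ = 262.9° → φ = 37.8738°, λ = -69.3149°.

latitude 37.8738°, longitude -69.3149°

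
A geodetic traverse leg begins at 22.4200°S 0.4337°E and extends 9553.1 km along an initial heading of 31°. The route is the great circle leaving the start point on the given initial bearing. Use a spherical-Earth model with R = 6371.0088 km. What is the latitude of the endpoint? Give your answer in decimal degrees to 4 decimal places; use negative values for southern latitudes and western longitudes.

latitude 49.7453°

Central angle δ = d/R = 1.499464 rad.
Converting: φ₁ = -0.391303 rad, θ = 0.541052 rad.
sin φ₂ = sin φ₁ cos δ + cos φ₁ sin δ cos θ = (-0.381393)(0.071272) + (0.924413)(0.997457)(0.857167) = 0.763179
φ₂ = asin(0.763179) = 0.868219 rad = 49.7453°.
Then Δλ = atan2(0.474897, 0.362343) = 0.919032 rad, from sin θ sin δ cos φ₁ over cos δ − sin φ₁ sin φ₂.
Hence λ₂ = 0.4337° + 52.6567° = 53.0904°.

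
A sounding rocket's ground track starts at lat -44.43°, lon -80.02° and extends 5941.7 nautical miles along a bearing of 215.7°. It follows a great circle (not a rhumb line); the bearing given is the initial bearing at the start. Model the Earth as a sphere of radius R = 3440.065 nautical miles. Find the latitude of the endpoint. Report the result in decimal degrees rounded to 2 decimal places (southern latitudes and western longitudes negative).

latitude -27.63°

Central angle δ = d/R = 1.727206 rad.
Converting: φ₁ = -0.775450 rad, θ = 3.764675 rad.
sin φ₂ = sin φ₁ cos δ + cos φ₁ sin δ cos θ = (-0.700037)(-0.155772) + (0.714106)(0.987793)(-0.812084) = -0.463788
φ₂ = asin(-0.463788) = -0.482266 rad = -27.63°.
Then Δλ = atan2(-0.411624, -0.480442) = -2.433187 rad, from sin θ sin δ cos φ₁ over cos δ − sin φ₁ sin φ₂.
λ₂ = -80.02° + -139.41° = -219.43°, normalized to (−180°, 180°] → 140.57°.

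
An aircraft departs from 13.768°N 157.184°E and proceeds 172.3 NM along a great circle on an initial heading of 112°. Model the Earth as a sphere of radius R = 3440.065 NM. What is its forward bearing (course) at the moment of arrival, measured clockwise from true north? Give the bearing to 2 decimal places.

Central angle δ = d/R = 0.050086 rad.
With φ₁ = 13.768° = 0.240297 rad and θ = 112° = 1.954769 rad:
sin φ₂ = sin φ₁ cos δ + cos φ₁ sin δ cos θ = (0.237991)(0.998746) + (0.971267)(0.050065)(-0.374607) = 0.219477
φ₂ = asin(0.219477) = 0.221278 rad = 12.678°.
For the longitude increment, Δλ = atan2( sin θ sin δ cos φ₁, cos δ − sin φ₁ sin φ₂ ) = atan2(0.045086, 0.946512) = 2.727°.
Hence λ₂ = 157.184° + 2.727° = 159.911°.
The forward bearing on arrival equals the back-azimuth from the destination plus 180°.
Back-azimuth from P₂ (12.68°, 159.91°) to P₁ (13.77°, 157.18°), with Δλ' = λ₁ − λ₂ = -2.73°: atan2( sin Δλ' cos φ₁ , cos φ₂ sin φ₁ − sin φ₂ cos φ₁ cos Δλ' ) = 292.62°.
Final bearing = (292.62° + 180°) mod 360° = 112.62°.

final bearing 112.62°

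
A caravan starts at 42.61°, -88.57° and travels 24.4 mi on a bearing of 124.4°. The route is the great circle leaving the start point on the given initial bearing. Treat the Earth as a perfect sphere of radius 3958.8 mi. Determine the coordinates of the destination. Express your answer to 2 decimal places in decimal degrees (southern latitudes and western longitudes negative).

Central angle δ = d/R = 0.006163 rad.
Converting: φ₁ = 0.743685 rad, θ = 2.171190 rad.
Applying the spherical law of cosines for sides, sin φ₂ = sin φ₁ cos δ + cos φ₁ sin δ cos θ = 0.674429, so φ₂ = 42.41°.
Δλ = atan2( sin θ sin δ cos φ₁ , cos δ − sin φ₁ sin φ₂ ) = atan2(0.003743, 0.543390) = 0.006888 rad = 0.39°.
λ₂ = -88.57° + 0.39° = -88.18°.

latitude 42.41°, longitude -88.18°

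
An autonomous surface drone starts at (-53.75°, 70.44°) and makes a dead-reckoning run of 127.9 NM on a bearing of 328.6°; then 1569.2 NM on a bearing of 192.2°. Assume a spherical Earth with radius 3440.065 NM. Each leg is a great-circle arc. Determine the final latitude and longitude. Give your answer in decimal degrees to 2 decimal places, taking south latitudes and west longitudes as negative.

Apply the spherical direct solution leg by leg, carrying full precision between legs.
Leg 1: from (-53.75°, 70.44°), δ = 127.9/3440.065 = 0.037180 rad, θ = 328.6° → φ = -51.92°, λ = 68.64°.
Leg 2: from (-51.92°, 68.64°), δ = 1569.2/3440.065 = 0.456154 rad, θ = 192.2° → φ = -76.46°, λ = 45.21°.

latitude -76.46°, longitude 45.21°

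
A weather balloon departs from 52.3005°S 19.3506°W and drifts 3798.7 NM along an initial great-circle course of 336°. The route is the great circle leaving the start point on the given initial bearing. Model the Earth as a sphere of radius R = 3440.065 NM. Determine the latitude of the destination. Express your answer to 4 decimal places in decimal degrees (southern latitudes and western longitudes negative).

latitude 8.2244°

The arc subtends δ = 3798.7/3440.065 = 1.104252 rad at the centre.
Converting: φ₁ = -0.912816 rad, θ = 5.864306 rad.
Destination latitude: φ₂ = arcsin( sin φ₁ cos δ + cos φ₁ sin δ cos θ ) = arcsin(0.143051) = 8.2244°.
Δλ = atan2( sin θ sin δ cos φ₁ , cos δ − sin φ₁ sin φ₂ ) = atan2(-0.222146, 0.562988) = -0.375828 rad = -21.5334°.
λ₂ = -19.3506° + -21.5334° = -40.8840°.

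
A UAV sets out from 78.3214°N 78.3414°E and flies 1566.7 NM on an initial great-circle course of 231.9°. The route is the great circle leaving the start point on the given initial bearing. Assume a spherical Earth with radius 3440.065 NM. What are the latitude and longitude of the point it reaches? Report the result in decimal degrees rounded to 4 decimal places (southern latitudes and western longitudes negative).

latitude 55.5423°, longitude 40.6248°

Angular distance δ = d/R = 1566.7 / 3440.065 = 0.455427 rad.
Converting: φ₁ = 1.366966 rad, θ = 4.047419 rad.
sin φ₂ = sin φ₁ cos δ + cos φ₁ sin δ cos θ = (0.979298)(0.898073) + (0.202422)(0.439846)(-0.617036) = 0.824544
φ₂ = asin(0.824544) = 0.969396 rad = 55.5423°.
Δλ = atan2( sin θ sin δ cos φ₁ , cos δ − sin φ₁ sin φ₂ ) = atan2(-0.070064, 0.090598) = -0.658279 rad = -37.7166°.
λ₂ = λ₁ + Δλ = 40.6248°.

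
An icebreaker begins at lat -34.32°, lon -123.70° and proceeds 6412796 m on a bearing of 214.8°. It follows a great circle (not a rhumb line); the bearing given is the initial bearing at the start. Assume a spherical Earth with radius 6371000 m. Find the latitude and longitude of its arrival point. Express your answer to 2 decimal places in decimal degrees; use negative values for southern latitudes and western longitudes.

Angular distance δ = d/R = 6412796 / 6371000 = 1.006560 rad.
With φ₁ = -34.32° = -0.598997 rad and θ = 214.8° = 3.748967 rad:
Destination latitude: φ₂ = arcsin( sin φ₁ cos δ + cos φ₁ sin δ cos θ ) = arcsin(-0.874579) = -61.00°.
Δλ = atan2( sin θ sin δ cos φ₁ , cos δ − sin φ₁ sin φ₂ ) = atan2(-0.398292, 0.041670) = -1.466553 rad = -84.03°.
λ₂ = -123.70° + -84.03° = -207.73°, normalized to (−180°, 180°] → 152.27°.

latitude -61.00°, longitude 152.27°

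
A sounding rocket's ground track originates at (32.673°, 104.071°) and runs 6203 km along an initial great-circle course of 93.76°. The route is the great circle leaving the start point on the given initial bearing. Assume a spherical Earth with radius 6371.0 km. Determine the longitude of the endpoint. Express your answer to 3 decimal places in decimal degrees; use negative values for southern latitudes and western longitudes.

Central angle δ = d/R = 0.973631 rad.
With φ₁ = 32.673° = 0.570251 rad and θ = 93.76° = 1.636421 rad:
sin φ₂ = sin φ₁ cos δ + cos φ₁ sin δ cos θ = (0.539844)(0.562301) + (0.841765)(0.826933)(-0.065577) = 0.257907
φ₂ = asin(0.257907) = 0.260856 rad = 14.946°.
Then Δλ = atan2(0.694585, 0.423071) = 1.023713 rad, from sin θ sin δ cos φ₁ over cos δ − sin φ₁ sin φ₂.
Hence λ₂ = 104.071° + 58.654° = 162.725°.

longitude 162.725°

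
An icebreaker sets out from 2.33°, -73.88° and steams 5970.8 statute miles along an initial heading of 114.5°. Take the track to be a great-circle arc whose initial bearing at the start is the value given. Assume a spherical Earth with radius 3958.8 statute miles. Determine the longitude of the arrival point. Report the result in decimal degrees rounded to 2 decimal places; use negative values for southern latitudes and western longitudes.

longitude 11.13°

Angular distance δ = d/R = 5970.8 / 3958.8 = 1.508235 rad.
Converting: φ₁ = 0.040666 rad, θ = 1.998402 rad.
sin φ₂ = sin φ₁ cos δ + cos φ₁ sin δ cos θ = (0.040655)(0.062521) + (0.999173)(0.998044)(-0.414693) = -0.410998
φ₂ = asin(-0.410998) = -0.423549 rad = -24.27°.
For the longitude increment, Δλ = atan2( sin θ sin δ cos φ₁, cos δ − sin φ₁ sin φ₂ ) = atan2(0.907430, 0.079230) = 85.01°.
λ₂ = -73.88° + 85.01° = 11.13°.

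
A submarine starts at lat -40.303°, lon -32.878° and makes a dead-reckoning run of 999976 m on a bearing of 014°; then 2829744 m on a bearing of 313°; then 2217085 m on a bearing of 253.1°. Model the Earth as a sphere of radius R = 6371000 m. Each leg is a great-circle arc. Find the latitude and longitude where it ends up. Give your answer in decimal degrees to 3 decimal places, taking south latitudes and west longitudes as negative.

Apply the spherical direct solution leg by leg, carrying full precision between legs.
Leg 1: from (-40.303°, -32.878°), δ = 999976/6371000 = 0.156957 rad, θ = 14° → φ = -31.548°, λ = -30.335°.
Leg 2: from (-31.548°, -30.335°), δ = 2829744/6371000 = 0.444160 rad, θ = 313° → φ = -12.868°, λ = -49.140°.
Leg 3: from (-12.868°, -49.140°), δ = 2217085/6371000 = 0.347996 rad, θ = 253.1° → φ = -17.818°, λ = -69.183°.

latitude -17.818°, longitude -69.183°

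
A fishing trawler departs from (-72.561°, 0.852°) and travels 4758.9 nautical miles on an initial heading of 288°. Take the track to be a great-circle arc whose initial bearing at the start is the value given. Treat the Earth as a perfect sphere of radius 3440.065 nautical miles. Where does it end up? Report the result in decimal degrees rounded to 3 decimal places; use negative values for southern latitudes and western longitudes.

Central angle δ = d/R = 1.383375 rad.
Converting: φ₁ = -1.266428 rad, θ = 5.026548 rad.
Destination latitude: φ₂ = arcsin( sin φ₁ cos δ + cos φ₁ sin δ cos θ ) = arcsin(-0.086774) = -4.978°.
For the longitude increment, Δλ = atan2( sin θ sin δ cos φ₁, cos δ − sin φ₁ sin φ₂ ) = atan2(-0.280031, 0.103540) = -69.708°.
Hence λ₂ = 0.852° + -69.708° = -68.856°.

latitude -4.978°, longitude -68.856°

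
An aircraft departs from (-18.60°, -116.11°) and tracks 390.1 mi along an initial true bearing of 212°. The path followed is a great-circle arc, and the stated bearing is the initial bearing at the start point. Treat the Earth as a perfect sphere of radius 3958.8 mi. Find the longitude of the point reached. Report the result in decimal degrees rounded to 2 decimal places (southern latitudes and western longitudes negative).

longitude -119.37°

Central angle δ = d/R = 0.098540 rad.
Start latitude φ₁ = -0.324631 rad; initial bearing θ = 3.700098 rad.
sin φ₂ = sin φ₁ cos δ + cos φ₁ sin δ cos θ = (-0.318959)(0.995149) + (0.947768)(0.098381)(-0.848048) = -0.396486
φ₂ = asin(-0.396486) = -0.407686 rad = -23.36°.
Then Δλ = atan2(-0.049411, 0.868686) = -0.056819 rad, from sin θ sin δ cos φ₁ over cos δ − sin φ₁ sin φ₂.
λ₂ = λ₁ + Δλ = -119.37°.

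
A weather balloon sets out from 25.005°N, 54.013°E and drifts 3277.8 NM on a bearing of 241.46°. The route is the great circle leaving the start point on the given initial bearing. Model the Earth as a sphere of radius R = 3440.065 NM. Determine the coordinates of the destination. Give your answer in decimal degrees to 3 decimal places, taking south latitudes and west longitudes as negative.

Angular distance δ = d/R = 3277.8 / 3440.065 = 0.952831 rad.
Start latitude φ₁ = 0.436420 rad; initial bearing θ = 4.214272 rad.
Destination latitude: φ₂ = arcsin( sin φ₁ cos δ + cos φ₁ sin δ cos θ ) = arcsin(-0.108012) = -6.201°.
For the longitude increment, Δλ = atan2( sin θ sin δ cos φ₁, cos δ − sin φ₁ sin φ₂ ) = atan2(-0.648904, 0.625034) = -46.073°.
Hence λ₂ = 54.013° + -46.073° = 7.940°.

latitude -6.201°, longitude 7.940°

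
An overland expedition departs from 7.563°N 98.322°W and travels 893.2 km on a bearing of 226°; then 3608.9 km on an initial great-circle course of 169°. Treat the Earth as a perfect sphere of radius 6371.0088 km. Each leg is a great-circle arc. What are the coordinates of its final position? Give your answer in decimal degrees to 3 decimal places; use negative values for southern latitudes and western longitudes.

Apply the spherical direct solution leg by leg, carrying full precision between legs.
Leg 1: from (7.563°, -98.322°), δ = 893.2/6371.0088 = 0.140198 rad, θ = 226° → φ = 1.954°, λ = -104.094°.
Leg 2: from (1.954°, -104.094°), δ = 3608.9/6371.0088 = 0.566457 rad, θ = 169° → φ = -29.848°, λ = -97.314°.

latitude -29.848°, longitude -97.314°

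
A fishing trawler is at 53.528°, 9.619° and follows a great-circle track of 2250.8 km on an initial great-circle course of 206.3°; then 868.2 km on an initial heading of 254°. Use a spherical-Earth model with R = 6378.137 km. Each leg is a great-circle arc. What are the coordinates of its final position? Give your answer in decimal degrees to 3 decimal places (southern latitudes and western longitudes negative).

latitude 32.304°, longitude -10.004°

Apply the spherical direct solution leg by leg, carrying full precision between legs.
Leg 1: from (53.528°, 9.619°), δ = 2250.8/6378.137 = 0.352893 rad, θ = 206.3° → φ = 34.779°, λ = -1.126°.
Leg 2: from (34.779°, -1.126°), δ = 868.2/6378.137 = 0.136121 rad, θ = 254° → φ = 32.304°, λ = -10.004°.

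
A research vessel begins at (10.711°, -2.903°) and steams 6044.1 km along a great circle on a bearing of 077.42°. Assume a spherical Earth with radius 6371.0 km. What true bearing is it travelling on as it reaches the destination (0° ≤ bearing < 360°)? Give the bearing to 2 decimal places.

final bearing 91.57°

δ = 6044.1/6371 = 0.948689 rad (54.3559°).
Start latitude φ₁ = 0.186942 rad; initial bearing θ = 1.351234 rad.
Applying the spherical law of cosines for sides, sin φ₂ = sin φ₁ cos δ + cos φ₁ sin δ cos θ = 0.282221, so φ₂ = 16.393°.
Δλ = atan2( sin θ sin δ cos φ₁ , cos δ − sin φ₁ sin φ₂ ) = atan2(0.779324, 0.530296) = 0.973307 rad = 55.766°.
λ₂ = -2.903° + 55.766° = 52.863°.
The forward bearing on arrival equals the back-azimuth from the destination plus 180°.
Back-azimuth from P₂ (16.39°, 52.86°) to P₁ (10.71°, -2.90°), with Δλ' = λ₁ − λ₂ = -55.77°: atan2( sin Δλ' cos φ₁ , cos φ₂ sin φ₁ − sin φ₂ cos φ₁ cos Δλ' ) = 271.57°.
Final bearing = (271.57° + 180°) mod 360° = 91.57°.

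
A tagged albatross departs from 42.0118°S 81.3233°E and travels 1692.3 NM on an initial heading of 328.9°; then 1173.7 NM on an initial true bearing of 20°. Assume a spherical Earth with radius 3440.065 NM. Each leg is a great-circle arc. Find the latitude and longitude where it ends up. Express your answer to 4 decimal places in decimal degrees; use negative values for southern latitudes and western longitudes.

Apply the spherical direct solution leg by leg, carrying full precision between legs.
Leg 1: from (-42.0118°, 81.3233°), δ = 1692.3/3440.065 = 0.491938 rad, θ = 328.9° → φ = -16.8229°, λ = 66.5565°.
Leg 2: from (-16.8229°, 66.5565°), δ = 1173.7/3440.065 = 0.341185 rad, θ = 20° → φ = 1.6181°, λ = 73.1306°.

latitude 1.6181°, longitude 73.1306°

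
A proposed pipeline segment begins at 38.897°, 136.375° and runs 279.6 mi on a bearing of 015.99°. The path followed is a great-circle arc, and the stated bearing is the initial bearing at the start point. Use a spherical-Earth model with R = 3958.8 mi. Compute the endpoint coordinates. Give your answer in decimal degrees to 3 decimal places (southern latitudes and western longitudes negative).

latitude 42.778°, longitude 137.893°

The arc subtends δ = 279.6/3958.8 = 0.070627 rad at the centre.
With φ₁ = 38.897° = 0.678881 rad and θ = 15.99° = 0.279078 rad:
Applying the spherical law of cosines for sides, sin φ₂ = sin φ₁ cos δ + cos φ₁ sin δ cos θ = 0.679154, so φ₂ = 42.778°.
For the longitude increment, Δλ = atan2( sin θ sin δ cos φ₁, cos δ − sin φ₁ sin φ₂ ) = atan2(0.015129, 0.571051) = 1.518°.
λ₂ = λ₁ + Δλ = 137.893°.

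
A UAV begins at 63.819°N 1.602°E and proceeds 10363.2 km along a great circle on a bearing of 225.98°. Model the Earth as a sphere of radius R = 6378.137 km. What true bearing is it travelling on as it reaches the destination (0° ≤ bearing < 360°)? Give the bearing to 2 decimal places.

δ = 10363.2/6378.137 = 1.624800 rad (93.0942°).
With φ₁ = 63.819° = 1.113852 rad and θ = 225.98° = 3.944095 rad:
sin φ₂ = sin φ₁ cos δ + cos φ₁ sin δ cos θ = (0.897405)(-0.053978) + (0.441208)(0.998542)(-0.694909) = -0.354593
φ₂ = asin(-0.354593) = -0.362479 rad = -20.768°.
Then Δλ = atan2(-0.316809, 0.264235) = -0.875634 rad, from sin θ sin δ cos φ₁ over cos δ − sin φ₁ sin φ₂.
λ₂ = λ₁ + Δλ = -48.568°.
The forward bearing on arrival equals the back-azimuth from the destination plus 180°.
Back-azimuth from P₂ (-20.77°, -48.57°) to P₁ (63.82°, 1.60°), with Δλ' = λ₁ − λ₂ = 50.17°: atan2( sin Δλ' cos φ₁ , cos φ₂ sin φ₁ − sin φ₂ cos φ₁ cos Δλ' ) = 19.84°.
Final bearing = (19.84° + 180°) mod 360° = 199.84°.

final bearing 199.84°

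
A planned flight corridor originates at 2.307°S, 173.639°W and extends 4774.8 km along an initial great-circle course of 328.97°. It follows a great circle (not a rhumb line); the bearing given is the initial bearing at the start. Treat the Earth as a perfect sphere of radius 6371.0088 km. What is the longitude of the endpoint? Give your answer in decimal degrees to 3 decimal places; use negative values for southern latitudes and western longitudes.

longitude 161.416°

δ = 4774.8/6371.0088 = 0.749457 rad (42.9407°).
Start latitude φ₁ = -0.040265 rad; initial bearing θ = 5.741610 rad.
Destination latitude: φ₂ = arcsin( sin φ₁ cos δ + cos φ₁ sin δ cos θ ) = arcsin(0.553813) = 33.629°.
For the longitude increment, Δλ = atan2( sin θ sin δ cos φ₁, cos δ − sin φ₁ sin φ₂ ) = atan2(-0.350886, 0.754352) = -24.945°.
λ₂ = -173.639° + -24.945° = -198.584°, normalized to (−180°, 180°] → 161.416°.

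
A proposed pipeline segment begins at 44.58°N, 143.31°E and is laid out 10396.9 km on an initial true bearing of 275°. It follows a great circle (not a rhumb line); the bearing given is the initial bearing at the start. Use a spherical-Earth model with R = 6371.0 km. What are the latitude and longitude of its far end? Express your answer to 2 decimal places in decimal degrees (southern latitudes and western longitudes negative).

Angular distance δ = d/R = 10396.9 / 6371 = 1.631910 rad.
Converting: φ₁ = 0.778068 rad, θ = 4.799655 rad.
Applying the spherical law of cosines for sides, sin φ₂ = sin φ₁ cos δ + cos φ₁ sin δ cos θ = 0.019093, so φ₂ = 1.09°.
Δλ = atan2( sin θ sin δ cos φ₁ , cos δ − sin φ₁ sin φ₂ ) = atan2(-0.708236, -0.074477) = -1.675570 rad = -96.00°.
λ₂ = 143.31° + -96.00° = 47.31°.

latitude 1.09°, longitude 47.31°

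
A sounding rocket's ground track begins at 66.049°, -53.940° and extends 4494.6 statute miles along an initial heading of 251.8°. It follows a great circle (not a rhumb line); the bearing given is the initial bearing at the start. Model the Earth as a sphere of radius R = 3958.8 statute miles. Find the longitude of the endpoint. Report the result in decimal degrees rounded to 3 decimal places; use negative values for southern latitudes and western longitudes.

δ = 4494.6/3958.8 = 1.135344 rad (65.0504°).
With φ₁ = 66.049° = 1.152773 rad and θ = 251.8° = 4.394739 rad:
sin φ₂ = sin φ₁ cos δ + cos φ₁ sin δ cos θ = (0.913893)(0.421821) + (0.405955)(0.906679)(-0.312335) = 0.270537
φ₂ = asin(0.270537) = 0.273951 rad = 15.696°.
Δλ = atan2( sin θ sin δ cos φ₁ , cos δ − sin φ₁ sin φ₂ ) = atan2(-0.349657, 0.174578) = -1.107722 rad = -63.468°.
λ₂ = λ₁ + Δλ = -117.408°.

longitude -117.408°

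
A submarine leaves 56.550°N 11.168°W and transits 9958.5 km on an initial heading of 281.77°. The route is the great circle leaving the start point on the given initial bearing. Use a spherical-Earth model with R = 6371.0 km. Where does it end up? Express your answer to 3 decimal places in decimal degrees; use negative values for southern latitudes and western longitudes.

Central angle δ = d/R = 1.563098 rad.
Converting: φ₁ = 0.986984 rad, θ = 4.917814 rad.
Applying the spherical law of cosines for sides, sin φ₂ = sin φ₁ cos δ + cos φ₁ sin δ cos θ = 0.118857, so φ₂ = 6.826°.
For the longitude increment, Δλ = atan2( sin θ sin δ cos φ₁, cos δ − sin φ₁ sin φ₂ ) = atan2(-0.539604, -0.091473) = -99.621°.
λ₂ = -11.168° + -99.621° = -110.789°.

latitude 6.826°, longitude -110.789°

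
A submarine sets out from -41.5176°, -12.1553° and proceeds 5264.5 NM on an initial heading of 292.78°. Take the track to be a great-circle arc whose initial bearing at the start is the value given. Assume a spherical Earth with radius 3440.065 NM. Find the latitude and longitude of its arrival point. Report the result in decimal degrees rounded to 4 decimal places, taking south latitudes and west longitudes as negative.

δ = 5264.5/3440.065 = 1.530349 rad (87.6825°).
Converting: φ₁ = -0.724619 rad, θ = 5.109975 rad.
Destination latitude: φ₂ = arcsin( sin φ₁ cos δ + cos φ₁ sin δ cos θ ) = arcsin(0.262872) = 15.2405°.
Δλ = atan2( sin θ sin δ cos φ₁ , cos δ − sin φ₁ sin φ₂ ) = atan2(-0.689784, 0.214681) = -1.269069 rad = -72.7123°.
Hence λ₂ = -12.1553° + -72.7123° = -84.8676°.

latitude 15.2405°, longitude -84.8676°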